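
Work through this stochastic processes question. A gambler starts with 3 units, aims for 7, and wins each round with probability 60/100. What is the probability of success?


Gambler's ruin formula:
r = q/p = 0.4000/0.6000 = 0.6667
P(win) = (1 - r^i)/(1 - r^N)
= (1 - 0.6667^3)/(1 - 0.6667^7)
= 0.7475

0.7475


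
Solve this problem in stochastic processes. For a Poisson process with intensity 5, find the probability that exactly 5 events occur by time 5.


P(N(t)=k) = (lambda*t)^k * exp(-lambda*t) / k!
lambda*t = 25
= 25^5 * exp(-25) / 5!
= 9765625 * 1.3888e-11 / 120
= 1.1302e-06

1.1302e-06


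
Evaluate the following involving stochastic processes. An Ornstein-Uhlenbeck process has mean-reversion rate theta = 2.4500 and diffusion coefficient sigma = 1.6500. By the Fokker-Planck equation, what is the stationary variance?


Stationary variance = sigma^2 / (2*theta)
= 1.6500^2 / (2*2.4500)
= 2.7225 / 4.9000
= 0.5556

0.5556


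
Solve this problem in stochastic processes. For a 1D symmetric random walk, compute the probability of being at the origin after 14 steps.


P(S(14) = 0) = C(14,7) / 4^7
= 3432 / 16384
= 0.2095

0.2095


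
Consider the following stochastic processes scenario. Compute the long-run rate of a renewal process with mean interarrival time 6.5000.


Long-run renewal rate = 1/E(X)
= 1/6.5000
= 0.1538

0.1538


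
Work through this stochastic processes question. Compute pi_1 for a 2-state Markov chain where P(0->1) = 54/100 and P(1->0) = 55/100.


Stationary distribution: pi_0 = p10/(p01+p10), pi_1 = p01/(p01+p10)
p01 = 0.5400, p10 = 0.5500
pi_1 = 0.4954

0.4954


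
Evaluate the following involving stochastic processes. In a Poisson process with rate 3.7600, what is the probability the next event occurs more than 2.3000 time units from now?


P(X > t) = exp(-lambda * t)
= exp(-3.7600 * 2.3000)
= exp(-8.6480) = 1.7548e-04

1.7548e-04


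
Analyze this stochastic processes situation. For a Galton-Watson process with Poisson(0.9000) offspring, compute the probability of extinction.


Since mu = 0.9000 <= 1, extinction probability = 1.

1.0000


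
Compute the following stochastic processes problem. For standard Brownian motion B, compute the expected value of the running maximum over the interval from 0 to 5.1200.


E(max B(s)) = sqrt(2t/pi)
= sqrt(2*5.1200/pi)
= sqrt(3.2595)
= 1.8054

1.8054


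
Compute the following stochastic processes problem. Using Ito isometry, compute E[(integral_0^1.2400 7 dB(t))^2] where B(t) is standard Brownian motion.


By Ito isometry: E[(int f dB)^2] = int f^2 dt
= 7^2 * 1.2400
= 49 * 1.2400 = 60.7600

60.7600


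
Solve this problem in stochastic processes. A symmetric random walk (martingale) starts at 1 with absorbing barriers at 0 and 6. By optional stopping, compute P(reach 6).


By optional stopping theorem: E(M at tau) = M(0) = 1
P(hit 6)*6 + P(hit 0)*0 = 1
P(hit 6) = (1 - 0)/(6 - 0) = 1/6 = 0.1667

0.1667


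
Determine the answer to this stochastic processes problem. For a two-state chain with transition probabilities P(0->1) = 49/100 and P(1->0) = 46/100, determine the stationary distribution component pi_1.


Stationary distribution: pi_0 = p10/(p01+p10), pi_1 = p01/(p01+p10)
p01 = 0.4900, p10 = 0.4600
pi_1 = 0.5158

0.5158


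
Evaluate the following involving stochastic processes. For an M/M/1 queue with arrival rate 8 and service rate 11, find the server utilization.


rho = lambda/mu
= 8/11
= 0.7273

0.7273


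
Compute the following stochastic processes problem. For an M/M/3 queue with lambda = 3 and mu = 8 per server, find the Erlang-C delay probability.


a = lambda/mu = 0.3750
rho = a/c = 0.1250
Erlang-C formula applied:
C(c,a) = 0.0069

0.0069


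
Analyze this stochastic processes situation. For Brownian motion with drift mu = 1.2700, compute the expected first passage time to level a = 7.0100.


Expected first passage time = a/mu
= 7.0100/1.2700
= 5.5197

5.5197


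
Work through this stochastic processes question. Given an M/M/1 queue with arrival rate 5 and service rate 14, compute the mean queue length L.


rho = 5/14 = 0.3571
L = rho/(1-rho)
= 0.3571/0.6429
= 0.5556

0.5556


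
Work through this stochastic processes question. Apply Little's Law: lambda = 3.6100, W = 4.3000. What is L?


Little's Law: L = lambda * W
= 3.6100 * 4.3000
= 15.5230

15.5230


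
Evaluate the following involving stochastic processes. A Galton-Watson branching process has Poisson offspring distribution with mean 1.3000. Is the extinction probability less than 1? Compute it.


Since mu = 1.3000 > 1, extinction prob q < 1.
Solve s = exp(mu*(s-1)) iteratively.
q = 0.5770

0.5770


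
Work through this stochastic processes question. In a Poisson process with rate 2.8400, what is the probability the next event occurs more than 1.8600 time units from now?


P(X > t) = exp(-lambda * t)
= exp(-2.8400 * 1.8600)
= exp(-5.2824) = 0.0051

0.0051


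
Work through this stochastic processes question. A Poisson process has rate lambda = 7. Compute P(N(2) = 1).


P(N(t)=k) = (lambda*t)^k * exp(-lambda*t) / k!
lambda*t = 14
= 14^1 * exp(-14) / 1!
= 14 * 8.3153e-07 / 1
= 1.1641e-05

1.1641e-05


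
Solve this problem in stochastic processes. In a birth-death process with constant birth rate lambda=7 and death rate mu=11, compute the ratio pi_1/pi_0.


For birth-death process, pi_n/pi_0 = (lambda/mu)^n
= (7/11)^1
= 0.6364

0.6364


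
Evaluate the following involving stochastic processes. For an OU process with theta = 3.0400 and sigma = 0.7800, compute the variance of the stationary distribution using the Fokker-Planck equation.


Stationary variance = sigma^2 / (2*theta)
= 0.7800^2 / (2*3.0400)
= 0.6084 / 6.0800
= 0.1001

0.1001


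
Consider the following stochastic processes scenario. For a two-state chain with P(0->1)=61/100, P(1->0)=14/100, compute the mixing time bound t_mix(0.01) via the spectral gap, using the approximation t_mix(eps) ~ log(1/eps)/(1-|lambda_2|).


lambda_2 = |1 - p01 - p10| = |1 - 0.6100 - 0.1400| = 0.2500
t_mix ~ log(1/eps)/(1 - |lambda_2|)
= log(100)/(1 - 0.2500) = 4.6052/0.7500
= 6.1402

6.1402


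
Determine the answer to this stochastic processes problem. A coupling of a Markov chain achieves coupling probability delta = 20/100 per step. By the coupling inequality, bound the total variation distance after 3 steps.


TV distance bound <= (1-delta)^n
= (1 - 0.2000)^3
= 0.8000^3
= 0.5120

0.5120


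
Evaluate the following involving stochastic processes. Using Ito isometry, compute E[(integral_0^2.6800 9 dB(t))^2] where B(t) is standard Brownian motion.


By Ito isometry: E[(int f dB)^2] = int f^2 dt
= 9^2 * 2.6800
= 81 * 2.6800 = 217.0800

217.0800


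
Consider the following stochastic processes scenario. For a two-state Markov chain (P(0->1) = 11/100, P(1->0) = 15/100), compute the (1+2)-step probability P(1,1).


P^3 = P^1 * P^2
Computing via matrix multiplication of the transition matrix.
Entry (1,1) of P^3 = 0.6569

0.6569


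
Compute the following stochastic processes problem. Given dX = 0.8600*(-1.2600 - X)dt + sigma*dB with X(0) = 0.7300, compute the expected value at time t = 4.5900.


E[X(t)] = mu + (X(0) - mu)*exp(-theta*t)
= -1.2600 + (0.7300 - -1.2600)*exp(-0.8600*4.5900)
= -1.2600 + 1.9900 * 0.0193
= -1.2216

-1.2216


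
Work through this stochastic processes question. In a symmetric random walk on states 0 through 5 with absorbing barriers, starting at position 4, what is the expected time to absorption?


For symmetric RW on 0,...,N with absorbing barriers, E(i) = i*(N-i)
E(4) = 4 * 1 = 4

4


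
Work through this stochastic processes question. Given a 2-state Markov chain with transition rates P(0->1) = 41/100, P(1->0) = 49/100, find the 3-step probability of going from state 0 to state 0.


Computing P^3 by matrix multiplication.
P = [[0.5900, 0.4100], [0.4900, 0.5100]]
After raising P to the power 3:
P^3(0,0) = 0.5449

0.5449


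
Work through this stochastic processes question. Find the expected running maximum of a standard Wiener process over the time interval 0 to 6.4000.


E(max B(s)) = sqrt(2t/pi)
= sqrt(2*6.4000/pi)
= sqrt(4.0744)
= 2.0185

2.0185


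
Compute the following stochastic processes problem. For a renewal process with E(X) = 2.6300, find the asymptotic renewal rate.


Long-run renewal rate = 1/E(X)
= 1/2.6300
= 0.3802

0.3802


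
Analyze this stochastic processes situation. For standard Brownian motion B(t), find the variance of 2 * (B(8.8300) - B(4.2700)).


Var(alpha*(B(t)-B(s))) = alpha^2 * (t-s)
= 2^2 * (8.8300 - 4.2700)
= 4 * 4.5600
= 18.2400

18.2400


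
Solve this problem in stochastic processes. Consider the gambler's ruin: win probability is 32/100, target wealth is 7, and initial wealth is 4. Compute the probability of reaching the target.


Gambler's ruin formula:
r = q/p = 0.6800/0.3200 = 2.1250
P(win) = (1 - r^i)/(1 - r^N)
= (1 - 2.1250^4)/(1 - 2.1250^7)
= 0.0996

0.0996


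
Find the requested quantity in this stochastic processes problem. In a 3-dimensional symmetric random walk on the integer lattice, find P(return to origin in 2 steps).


P(return in 2 steps) = P(reverse first step) = 1/(2d)
= 1/6
= 0.1667

0.1667


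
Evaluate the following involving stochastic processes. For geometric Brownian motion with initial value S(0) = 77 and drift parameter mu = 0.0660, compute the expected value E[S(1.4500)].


E[S(t)] = S(0) * exp(mu * t)
= 77 * exp(0.0660 * 1.4500)
= 77 * 1.1004
= 84.7330

84.7330


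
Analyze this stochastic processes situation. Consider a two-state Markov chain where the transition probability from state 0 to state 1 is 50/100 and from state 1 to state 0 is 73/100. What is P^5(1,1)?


Computing P^5 by matrix multiplication.
P = [[0.5000, 0.5000], [0.7300, 0.2700]]
After raising P to the power 5:
P^5(1,1) = 0.4061

0.4061


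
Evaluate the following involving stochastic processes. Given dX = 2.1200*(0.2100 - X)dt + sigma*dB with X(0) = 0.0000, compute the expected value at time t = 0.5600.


E[X(t)] = mu + (X(0) - mu)*exp(-theta*t)
= 0.2100 + (0.0000 - 0.2100)*exp(-2.1200*0.5600)
= 0.2100 + -0.2100 * 0.3051
= 0.1459

0.1459


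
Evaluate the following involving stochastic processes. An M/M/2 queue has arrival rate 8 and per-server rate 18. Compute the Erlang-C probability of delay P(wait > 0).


a = lambda/mu = 0.4444
rho = a/c = 0.2222
Erlang-C formula applied:
C(c,a) = 0.0808

0.0808


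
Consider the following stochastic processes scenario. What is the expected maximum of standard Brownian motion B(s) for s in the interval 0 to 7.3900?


E(max B(s)) = sqrt(2t/pi)
= sqrt(2*7.3900/pi)
= sqrt(4.7046)
= 2.1690

2.1690


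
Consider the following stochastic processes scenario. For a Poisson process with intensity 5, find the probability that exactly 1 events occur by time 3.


P(N(t)=k) = (lambda*t)^k * exp(-lambda*t) / k!
lambda*t = 15
= 15^1 * exp(-15) / 1!
= 15 * 3.0590e-07 / 1
= 4.5885e-06

4.5885e-06


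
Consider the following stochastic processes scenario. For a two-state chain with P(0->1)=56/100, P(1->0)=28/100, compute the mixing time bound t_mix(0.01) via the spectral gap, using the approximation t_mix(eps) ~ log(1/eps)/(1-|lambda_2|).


lambda_2 = |1 - p01 - p10| = |1 - 0.5600 - 0.2800| = 0.1600
t_mix ~ log(1/eps)/(1 - |lambda_2|)
= log(100)/(1 - 0.1600) = 4.6052/0.8400
= 5.4823

5.4823


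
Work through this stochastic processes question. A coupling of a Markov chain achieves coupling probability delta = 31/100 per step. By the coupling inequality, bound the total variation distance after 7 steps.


TV distance bound <= (1-delta)^n
= (1 - 0.3100)^7
= 0.6900^7
= 0.0745

0.0745


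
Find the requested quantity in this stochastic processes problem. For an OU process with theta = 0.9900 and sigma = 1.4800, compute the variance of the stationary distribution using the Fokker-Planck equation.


Stationary variance = sigma^2 / (2*theta)
= 1.4800^2 / (2*0.9900)
= 2.1904 / 1.9800
= 1.1063

1.1063


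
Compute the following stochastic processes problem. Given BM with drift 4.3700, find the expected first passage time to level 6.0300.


Expected first passage time = a/mu
= 6.0300/4.3700
= 1.3799

1.3799


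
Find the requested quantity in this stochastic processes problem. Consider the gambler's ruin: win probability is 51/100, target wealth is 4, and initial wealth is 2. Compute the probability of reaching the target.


Gambler's ruin formula:
r = q/p = 0.4900/0.5100 = 0.9608
P(win) = (1 - r^i)/(1 - r^N)
= (1 - 0.9608^2)/(1 - 0.9608^4)
= 0.5200

0.5200


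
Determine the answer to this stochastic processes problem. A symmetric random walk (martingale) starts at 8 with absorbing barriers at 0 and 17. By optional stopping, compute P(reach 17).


By optional stopping theorem: E(M at tau) = M(0) = 8
P(hit 17)*17 + P(hit 0)*0 = 8
P(hit 17) = (8 - 0)/(17 - 0) = 8/17 = 0.4706

0.4706


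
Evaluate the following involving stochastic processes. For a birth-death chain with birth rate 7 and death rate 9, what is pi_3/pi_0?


For birth-death process, pi_n/pi_0 = (lambda/mu)^n
= (7/9)^3
= 0.4705

0.4705


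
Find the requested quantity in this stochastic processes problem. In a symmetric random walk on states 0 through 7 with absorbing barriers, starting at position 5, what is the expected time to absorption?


For symmetric RW on 0,...,N with absorbing barriers, E(i) = i*(N-i)
E(5) = 5 * 2 = 10

10


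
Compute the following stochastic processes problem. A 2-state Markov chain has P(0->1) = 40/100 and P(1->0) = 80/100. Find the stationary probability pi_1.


Stationary distribution: pi_0 = p10/(p01+p10), pi_1 = p01/(p01+p10)
p01 = 0.4000, p10 = 0.8000
pi_1 = 0.3333

0.3333


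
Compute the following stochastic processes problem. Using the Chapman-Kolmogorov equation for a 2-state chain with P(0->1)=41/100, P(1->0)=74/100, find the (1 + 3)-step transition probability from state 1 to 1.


P^4 = P^1 * P^3
Computing via matrix multiplication of the transition matrix.
Entry (1,1) of P^4 = 0.3568

0.3568


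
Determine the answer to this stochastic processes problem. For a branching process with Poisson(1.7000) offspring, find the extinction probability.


Since mu = 1.7000 > 1, extinction prob q < 1.
Solve s = exp(mu*(s-1)) iteratively.
q = 0.3088

0.3088


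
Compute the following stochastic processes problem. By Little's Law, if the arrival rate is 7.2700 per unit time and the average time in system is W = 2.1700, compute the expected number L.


Little's Law: L = lambda * W
= 7.2700 * 2.1700
= 15.7759

15.7759


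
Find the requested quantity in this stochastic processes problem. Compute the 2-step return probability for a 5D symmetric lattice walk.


P(return in 2 steps) = P(reverse first step) = 1/(2d)
= 1/10
= 0.1000

0.1000


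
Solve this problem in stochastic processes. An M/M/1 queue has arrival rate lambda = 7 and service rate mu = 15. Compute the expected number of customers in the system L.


rho = 7/15 = 0.4667
L = rho/(1-rho)
= 0.4667/0.5333
= 0.8750

0.8750


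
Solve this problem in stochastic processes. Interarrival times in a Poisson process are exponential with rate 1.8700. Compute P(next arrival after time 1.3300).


P(X > t) = exp(-lambda * t)
= exp(-1.8700 * 1.3300)
= exp(-2.4871) = 0.0832

0.0832


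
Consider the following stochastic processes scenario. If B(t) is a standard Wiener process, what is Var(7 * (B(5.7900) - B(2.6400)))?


Var(alpha*(B(t)-B(s))) = alpha^2 * (t-s)
= 7^2 * (5.7900 - 2.6400)
= 49 * 3.1500
= 154.3500

154.3500


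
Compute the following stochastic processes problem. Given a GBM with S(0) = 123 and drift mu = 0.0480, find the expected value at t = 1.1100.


E[S(t)] = S(0) * exp(mu * t)
= 123 * exp(0.0480 * 1.1100)
= 123 * 1.0547
= 129.7312

129.7312


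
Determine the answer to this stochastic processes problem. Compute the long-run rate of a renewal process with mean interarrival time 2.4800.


Long-run renewal rate = 1/E(X)
= 1/2.4800
= 0.4032

0.4032


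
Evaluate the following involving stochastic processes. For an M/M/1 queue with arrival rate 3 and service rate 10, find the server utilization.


rho = lambda/mu
= 3/10
= 0.3000

0.3000


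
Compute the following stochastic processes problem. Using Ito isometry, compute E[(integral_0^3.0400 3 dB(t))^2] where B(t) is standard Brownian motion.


By Ito isometry: E[(int f dB)^2] = int f^2 dt
= 3^2 * 3.0400
= 9 * 3.0400 = 27.3600

27.3600


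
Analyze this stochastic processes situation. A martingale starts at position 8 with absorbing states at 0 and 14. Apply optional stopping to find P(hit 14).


By optional stopping theorem: E(M at tau) = M(0) = 8
P(hit 14)*14 + P(hit 0)*0 = 8
P(hit 14) = (8 - 0)/(14 - 0) = 4/7 = 0.5714

0.5714


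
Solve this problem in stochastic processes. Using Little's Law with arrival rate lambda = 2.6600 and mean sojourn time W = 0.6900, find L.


Little's Law: L = lambda * W
= 2.6600 * 0.6900
= 1.8354

1.8354


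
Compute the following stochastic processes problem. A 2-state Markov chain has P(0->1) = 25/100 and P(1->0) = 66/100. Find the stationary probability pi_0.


Stationary distribution: pi_0 = p10/(p01+p10), pi_1 = p01/(p01+p10)
p01 = 0.2500, p10 = 0.6600
pi_0 = 0.7253

0.7253


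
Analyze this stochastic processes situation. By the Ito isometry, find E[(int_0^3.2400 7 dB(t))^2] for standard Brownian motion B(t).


By Ito isometry: E[(int f dB)^2] = int f^2 dt
= 7^2 * 3.2400
= 49 * 3.2400 = 158.7600

158.7600


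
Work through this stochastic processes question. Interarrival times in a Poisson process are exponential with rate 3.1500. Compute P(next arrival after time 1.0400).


P(X > t) = exp(-lambda * t)
= exp(-3.1500 * 1.0400)
= exp(-3.2760) = 0.0378

0.0378


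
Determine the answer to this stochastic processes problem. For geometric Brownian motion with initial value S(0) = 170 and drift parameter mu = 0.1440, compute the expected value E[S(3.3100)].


E[S(t)] = S(0) * exp(mu * t)
= 170 * exp(0.1440 * 3.3100)
= 170 * 1.6107
= 273.8111

273.8111


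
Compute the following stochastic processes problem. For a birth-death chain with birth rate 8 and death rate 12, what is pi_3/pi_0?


For birth-death process, pi_n/pi_0 = (lambda/mu)^n
= (8/12)^3
= 0.2963

0.2963


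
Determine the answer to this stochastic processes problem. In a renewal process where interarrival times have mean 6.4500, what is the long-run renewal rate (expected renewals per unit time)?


Long-run renewal rate = 1/E(X)
= 1/6.4500
= 0.1550

0.1550


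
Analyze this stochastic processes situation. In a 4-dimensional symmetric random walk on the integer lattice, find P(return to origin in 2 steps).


P(return in 2 steps) = P(reverse first step) = 1/(2d)
= 1/8
= 0.1250

0.1250


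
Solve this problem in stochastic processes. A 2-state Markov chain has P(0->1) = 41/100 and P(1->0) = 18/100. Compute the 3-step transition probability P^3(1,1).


Computing P^3 by matrix multiplication.
P = [[0.5900, 0.4100], [0.1800, 0.8200]]
After raising P to the power 3:
P^3(1,1) = 0.7159

0.7159


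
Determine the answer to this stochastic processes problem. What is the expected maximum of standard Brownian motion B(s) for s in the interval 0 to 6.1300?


E(max B(s)) = sqrt(2t/pi)
= sqrt(2*6.1300/pi)
= sqrt(3.9025)
= 1.9755

1.9755


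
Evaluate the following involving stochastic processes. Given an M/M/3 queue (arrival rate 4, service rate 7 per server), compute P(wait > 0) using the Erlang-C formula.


a = lambda/mu = 0.5714
rho = a/c = 0.1905
Erlang-C formula applied:
C(c,a) = 0.0217

0.0217


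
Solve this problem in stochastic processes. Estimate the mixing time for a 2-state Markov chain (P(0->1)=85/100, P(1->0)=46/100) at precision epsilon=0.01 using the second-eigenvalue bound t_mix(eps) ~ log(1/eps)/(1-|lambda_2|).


lambda_2 = |1 - p01 - p10| = |1 - 0.8500 - 0.4600| = 0.3100
t_mix ~ log(1/eps)/(1 - |lambda_2|)
= log(100)/(1 - 0.3100) = 4.6052/0.6900
= 6.6742

6.6742


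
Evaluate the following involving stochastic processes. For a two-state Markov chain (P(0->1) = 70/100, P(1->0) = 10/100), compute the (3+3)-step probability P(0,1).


P^6 = P^3 * P^3
Computing via matrix multiplication of the transition matrix.
Entry (0,1) of P^6 = 0.8749

0.8749


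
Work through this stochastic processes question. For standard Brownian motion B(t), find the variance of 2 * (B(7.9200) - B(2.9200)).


Var(alpha*(B(t)-B(s))) = alpha^2 * (t-s)
= 2^2 * (7.9200 - 2.9200)
= 4 * 5.0000
= 20.0000

20.0000


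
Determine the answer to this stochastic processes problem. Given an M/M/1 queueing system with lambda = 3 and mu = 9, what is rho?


rho = lambda/mu
= 3/9
= 0.3333

0.3333


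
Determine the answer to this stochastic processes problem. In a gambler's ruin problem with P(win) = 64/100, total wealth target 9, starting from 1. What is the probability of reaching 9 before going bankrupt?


Gambler's ruin formula:
r = q/p = 0.3600/0.6400 = 0.5625
P(win) = (1 - r^i)/(1 - r^N)
= (1 - 0.5625^1)/(1 - 0.5625^9)
= 0.4400

0.4400


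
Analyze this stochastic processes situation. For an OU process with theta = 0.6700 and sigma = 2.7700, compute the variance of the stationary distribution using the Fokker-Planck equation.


Stationary variance = sigma^2 / (2*theta)
= 2.7700^2 / (2*0.6700)
= 7.6729 / 1.3400
= 5.7260

5.7260


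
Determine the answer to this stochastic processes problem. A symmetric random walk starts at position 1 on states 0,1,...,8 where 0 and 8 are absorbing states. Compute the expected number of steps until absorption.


For symmetric RW on 0,...,N with absorbing barriers, E(i) = i*(N-i)
E(1) = 1 * 7 = 7

7


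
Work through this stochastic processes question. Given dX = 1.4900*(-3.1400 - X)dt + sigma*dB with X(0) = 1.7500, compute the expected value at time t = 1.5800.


E[X(t)] = mu + (X(0) - mu)*exp(-theta*t)
= -3.1400 + (1.7500 - -3.1400)*exp(-1.4900*1.5800)
= -3.1400 + 4.8900 * 0.0950
= -2.6756

-2.6756


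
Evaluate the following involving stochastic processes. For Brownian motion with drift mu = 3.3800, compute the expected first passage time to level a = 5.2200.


Expected first passage time = a/mu
= 5.2200/3.3800
= 1.5444

1.5444


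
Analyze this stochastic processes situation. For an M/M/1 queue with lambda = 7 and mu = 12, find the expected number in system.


rho = 7/12 = 0.5833
L = rho/(1-rho)
= 0.5833/0.4167
= 1.4000

1.4000


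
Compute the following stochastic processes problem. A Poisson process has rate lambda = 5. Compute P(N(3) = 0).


P(N(t)=k) = (lambda*t)^k * exp(-lambda*t) / k!
lambda*t = 15
= 15^0 * exp(-15) / 0!
= 1 * 3.0590e-07 / 1
= 3.0590e-07

3.0590e-07


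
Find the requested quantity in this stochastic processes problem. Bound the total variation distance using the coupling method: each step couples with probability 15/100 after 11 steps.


TV distance bound <= (1-delta)^n
= (1 - 0.1500)^11
= 0.8500^11
= 0.1673

0.1673


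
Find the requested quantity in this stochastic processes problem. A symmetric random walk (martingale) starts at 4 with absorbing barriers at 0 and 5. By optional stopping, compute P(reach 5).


By optional stopping theorem: E(M at tau) = M(0) = 4
P(hit 5)*5 + P(hit 0)*0 = 4
P(hit 5) = (4 - 0)/(5 - 0) = 4/5 = 0.8000

0.8000


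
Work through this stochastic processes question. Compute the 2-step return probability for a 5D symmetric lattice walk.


P(return in 2 steps) = P(reverse first step) = 1/(2d)
= 1/10
= 0.1000

0.1000


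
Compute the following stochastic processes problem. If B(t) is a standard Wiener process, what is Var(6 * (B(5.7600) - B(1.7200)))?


Var(alpha*(B(t)-B(s))) = alpha^2 * (t-s)
= 6^2 * (5.7600 - 1.7200)
= 36 * 4.0400
= 145.4400

145.4400


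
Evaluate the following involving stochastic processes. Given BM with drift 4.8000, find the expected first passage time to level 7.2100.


Expected first passage time = a/mu
= 7.2100/4.8000
= 1.5021

1.5021


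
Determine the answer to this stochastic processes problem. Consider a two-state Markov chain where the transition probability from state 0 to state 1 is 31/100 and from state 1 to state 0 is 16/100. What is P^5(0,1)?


Computing P^5 by matrix multiplication.
P = [[0.6900, 0.3100], [0.1600, 0.8400]]
After raising P to the power 5:
P^5(0,1) = 0.6320

0.6320


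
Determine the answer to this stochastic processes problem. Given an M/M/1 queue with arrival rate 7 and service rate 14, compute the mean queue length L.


rho = 7/14 = 0.5000
L = rho/(1-rho)
= 0.5000/0.5000
= 1.0000

1.0000


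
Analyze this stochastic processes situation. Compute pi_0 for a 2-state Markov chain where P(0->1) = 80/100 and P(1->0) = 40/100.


Stationary distribution: pi_0 = p10/(p01+p10), pi_1 = p01/(p01+p10)
p01 = 0.8000, p10 = 0.4000
pi_0 = 0.3333

0.3333


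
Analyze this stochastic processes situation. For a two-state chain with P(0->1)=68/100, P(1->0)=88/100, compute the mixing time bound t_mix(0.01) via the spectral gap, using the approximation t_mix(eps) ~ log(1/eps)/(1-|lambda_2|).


lambda_2 = |1 - p01 - p10| = |1 - 0.6800 - 0.8800| = 0.5600
t_mix ~ log(1/eps)/(1 - |lambda_2|)
= log(100)/(1 - 0.5600) = 4.6052/0.4400
= 10.4663

10.4663


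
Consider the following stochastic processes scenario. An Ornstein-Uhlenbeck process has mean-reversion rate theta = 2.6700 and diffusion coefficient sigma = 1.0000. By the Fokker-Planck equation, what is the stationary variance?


Stationary variance = sigma^2 / (2*theta)
= 1.0000^2 / (2*2.6700)
= 1.0000 / 5.3400
= 0.1873

0.1873


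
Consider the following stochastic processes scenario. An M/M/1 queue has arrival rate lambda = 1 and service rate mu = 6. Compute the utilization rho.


rho = lambda/mu
= 1/6
= 0.1667

0.1667


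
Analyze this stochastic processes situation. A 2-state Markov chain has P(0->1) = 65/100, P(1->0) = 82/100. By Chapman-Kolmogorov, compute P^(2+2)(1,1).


P^4 = P^2 * P^2
Computing via matrix multiplication of the transition matrix.
Entry (1,1) of P^4 = 0.4694

0.4694


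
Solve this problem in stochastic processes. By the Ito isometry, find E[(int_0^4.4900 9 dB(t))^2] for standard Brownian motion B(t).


By Ito isometry: E[(int f dB)^2] = int f^2 dt
= 9^2 * 4.4900
= 81 * 4.4900 = 363.6900

363.6900


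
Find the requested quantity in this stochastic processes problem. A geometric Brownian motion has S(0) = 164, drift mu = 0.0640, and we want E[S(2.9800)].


E[S(t)] = S(0) * exp(mu * t)
= 164 * exp(0.0640 * 2.9800)
= 164 * 1.2101
= 198.4598

198.4598


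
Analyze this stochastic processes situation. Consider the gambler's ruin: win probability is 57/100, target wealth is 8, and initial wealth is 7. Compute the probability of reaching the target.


Gambler's ruin formula:
r = q/p = 0.4300/0.5700 = 0.7544
P(win) = (1 - r^i)/(1 - r^N)
= (1 - 0.7544^7)/(1 - 0.7544^8)
= 0.9618

0.9618


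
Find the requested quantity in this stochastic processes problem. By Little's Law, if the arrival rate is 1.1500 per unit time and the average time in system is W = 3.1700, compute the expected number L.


Little's Law: L = lambda * W
= 1.1500 * 3.1700
= 3.6455

3.6455


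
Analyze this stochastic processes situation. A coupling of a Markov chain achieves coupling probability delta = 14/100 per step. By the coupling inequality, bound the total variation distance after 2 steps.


TV distance bound <= (1-delta)^n
= (1 - 0.1400)^2
= 0.8600^2
= 0.7396

0.7396


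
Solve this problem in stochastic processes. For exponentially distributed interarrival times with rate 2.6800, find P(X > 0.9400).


P(X > t) = exp(-lambda * t)
= exp(-2.6800 * 0.9400)
= exp(-2.5192) = 0.0805

0.0805


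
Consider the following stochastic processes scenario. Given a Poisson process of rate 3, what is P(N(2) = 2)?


P(N(t)=k) = (lambda*t)^k * exp(-lambda*t) / k!
lambda*t = 6
= 6^2 * exp(-6) / 2!
= 36 * 0.0025 / 2
= 0.0446

0.0446


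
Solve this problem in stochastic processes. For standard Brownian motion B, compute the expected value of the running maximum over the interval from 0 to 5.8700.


E(max B(s)) = sqrt(2t/pi)
= sqrt(2*5.8700/pi)
= sqrt(3.7370)
= 1.9331

1.9331


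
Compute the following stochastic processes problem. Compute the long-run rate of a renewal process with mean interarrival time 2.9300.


Long-run renewal rate = 1/E(X)
= 1/2.9300
= 0.3413

0.3413


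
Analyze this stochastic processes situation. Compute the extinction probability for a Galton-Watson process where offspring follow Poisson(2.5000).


Since mu = 2.5000 > 1, extinction prob q < 1.
Solve s = exp(mu*(s-1)) iteratively.
q = 0.1074

0.1074


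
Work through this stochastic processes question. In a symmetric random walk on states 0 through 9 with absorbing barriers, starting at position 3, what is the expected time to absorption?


For symmetric RW on 0,...,N with absorbing barriers, E(i) = i*(N-i)
E(3) = 3 * 6 = 18

18


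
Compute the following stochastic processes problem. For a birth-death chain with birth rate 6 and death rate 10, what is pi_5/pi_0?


For birth-death process, pi_n/pi_0 = (lambda/mu)^n
= (6/10)^5
= 0.0778

0.0778


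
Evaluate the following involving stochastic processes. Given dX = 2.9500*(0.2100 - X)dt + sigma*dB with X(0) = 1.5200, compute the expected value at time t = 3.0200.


E[X(t)] = mu + (X(0) - mu)*exp(-theta*t)
= 0.2100 + (1.5200 - 0.2100)*exp(-2.9500*3.0200)
= 0.2100 + 1.3100 * 1.3517e-04
= 0.2102

0.2102


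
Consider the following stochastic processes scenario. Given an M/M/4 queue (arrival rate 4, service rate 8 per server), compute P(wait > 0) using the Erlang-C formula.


a = lambda/mu = 0.5000
rho = a/c = 0.1250
Erlang-C formula applied:
C(c,a) = 0.0018

0.0018


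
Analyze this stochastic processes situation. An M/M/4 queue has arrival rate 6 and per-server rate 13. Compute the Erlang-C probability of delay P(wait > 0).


a = lambda/mu = 0.4615
rho = a/c = 0.1154
Erlang-C formula applied:
C(c,a) = 0.0013

0.0013


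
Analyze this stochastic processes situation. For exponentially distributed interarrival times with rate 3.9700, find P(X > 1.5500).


P(X > t) = exp(-lambda * t)
= exp(-3.9700 * 1.5500)
= exp(-6.1535) = 0.0021

0.0021


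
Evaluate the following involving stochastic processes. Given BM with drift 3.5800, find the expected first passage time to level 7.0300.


Expected first passage time = a/mu
= 7.0300/3.5800
= 1.9637

1.9637


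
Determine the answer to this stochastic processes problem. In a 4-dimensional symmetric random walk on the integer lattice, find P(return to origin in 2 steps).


P(return in 2 steps) = P(reverse first step) = 1/(2d)
= 1/8
= 0.1250

0.1250


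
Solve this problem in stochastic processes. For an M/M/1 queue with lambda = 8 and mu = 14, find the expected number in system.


rho = 8/14 = 0.5714
L = rho/(1-rho)
= 0.5714/0.4286
= 1.3333

1.3333


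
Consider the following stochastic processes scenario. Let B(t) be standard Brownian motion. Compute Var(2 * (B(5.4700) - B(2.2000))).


Var(alpha*(B(t)-B(s))) = alpha^2 * (t-s)
= 2^2 * (5.4700 - 2.2000)
= 4 * 3.2700
= 13.0800

13.0800


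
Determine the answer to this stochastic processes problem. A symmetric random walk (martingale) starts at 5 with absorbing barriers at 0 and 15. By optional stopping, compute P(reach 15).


By optional stopping theorem: E(M at tau) = M(0) = 5
P(hit 15)*15 + P(hit 0)*0 = 5
P(hit 15) = (5 - 0)/(15 - 0) = 1/3 = 0.3333

0.3333


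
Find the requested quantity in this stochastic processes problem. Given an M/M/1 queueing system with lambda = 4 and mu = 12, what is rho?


rho = lambda/mu
= 4/12
= 0.3333

0.3333


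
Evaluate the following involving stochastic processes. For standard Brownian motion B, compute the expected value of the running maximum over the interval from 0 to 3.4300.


E(max B(s)) = sqrt(2t/pi)
= sqrt(2*3.4300/pi)
= sqrt(2.1836)
= 1.4777

1.4777


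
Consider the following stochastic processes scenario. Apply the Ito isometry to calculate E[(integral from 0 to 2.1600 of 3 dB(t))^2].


By Ito isometry: E[(int f dB)^2] = int f^2 dt
= 3^2 * 2.1600
= 9 * 2.1600 = 19.4400

19.4400


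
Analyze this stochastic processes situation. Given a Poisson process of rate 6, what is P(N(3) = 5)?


P(N(t)=k) = (lambda*t)^k * exp(-lambda*t) / k!
lambda*t = 18
= 18^5 * exp(-18) / 5!
= 1889568 * 1.5230e-08 / 120
= 2.3982e-04

2.3982e-04


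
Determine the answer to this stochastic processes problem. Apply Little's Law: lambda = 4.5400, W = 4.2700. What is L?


Little's Law: L = lambda * W
= 4.5400 * 4.2700
= 19.3858

19.3858


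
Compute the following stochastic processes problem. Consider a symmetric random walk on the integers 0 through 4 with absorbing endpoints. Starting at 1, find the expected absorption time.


For symmetric RW on 0,...,N with absorbing barriers, E(i) = i*(N-i)
E(1) = 1 * 3 = 3

3


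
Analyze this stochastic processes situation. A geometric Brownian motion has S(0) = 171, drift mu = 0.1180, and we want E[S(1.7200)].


E[S(t)] = S(0) * exp(mu * t)
= 171 * exp(0.1180 * 1.7200)
= 171 * 1.2250
= 209.4790

209.4790


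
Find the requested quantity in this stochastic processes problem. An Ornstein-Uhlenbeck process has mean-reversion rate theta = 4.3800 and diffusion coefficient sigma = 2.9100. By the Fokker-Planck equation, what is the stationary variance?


Stationary variance = sigma^2 / (2*theta)
= 2.9100^2 / (2*4.3800)
= 8.4681 / 8.7600
= 0.9667

0.9667


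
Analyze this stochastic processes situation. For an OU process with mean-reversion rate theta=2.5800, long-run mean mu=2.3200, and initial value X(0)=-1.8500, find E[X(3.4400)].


E[X(t)] = mu + (X(0) - mu)*exp(-theta*t)
= 2.3200 + (-1.8500 - 2.3200)*exp(-2.5800*3.4400)
= 2.3200 + -4.1700 * 1.3981e-04
= 2.3194

2.3194


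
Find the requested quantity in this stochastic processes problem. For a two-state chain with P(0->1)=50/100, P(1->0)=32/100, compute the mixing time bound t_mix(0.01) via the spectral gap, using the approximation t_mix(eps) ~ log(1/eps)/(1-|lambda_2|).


lambda_2 = |1 - p01 - p10| = |1 - 0.5000 - 0.3200| = 0.1800
t_mix ~ log(1/eps)/(1 - |lambda_2|)
= log(100)/(1 - 0.1800) = 4.6052/0.8200
= 5.6161

5.6161


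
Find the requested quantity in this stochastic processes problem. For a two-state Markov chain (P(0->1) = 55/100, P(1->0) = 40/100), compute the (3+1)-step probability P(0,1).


P^4 = P^3 * P^1
Computing via matrix multiplication of the transition matrix.
Entry (0,1) of P^4 = 0.5789

0.5789


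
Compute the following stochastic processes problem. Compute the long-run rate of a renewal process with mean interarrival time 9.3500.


Long-run renewal rate = 1/E(X)
= 1/9.3500
= 0.1070

0.1070


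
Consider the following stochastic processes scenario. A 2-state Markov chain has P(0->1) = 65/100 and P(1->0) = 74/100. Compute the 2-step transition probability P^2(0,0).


Computing P^2 by matrix multiplication.
P = [[0.3500, 0.6500], [0.7400, 0.2600]]
After raising P to the power 2:
P^2(0,0) = 0.6035

0.6035


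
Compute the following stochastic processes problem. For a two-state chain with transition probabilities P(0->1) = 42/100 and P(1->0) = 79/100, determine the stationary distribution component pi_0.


Stationary distribution: pi_0 = p10/(p01+p10), pi_1 = p01/(p01+p10)
p01 = 0.4200, p10 = 0.7900
pi_0 = 0.6529

0.6529


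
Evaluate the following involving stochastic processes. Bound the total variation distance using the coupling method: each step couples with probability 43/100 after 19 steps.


TV distance bound <= (1-delta)^n
= (1 - 0.4300)^19
= 0.5700^19
= 2.2994e-05

2.2994e-05


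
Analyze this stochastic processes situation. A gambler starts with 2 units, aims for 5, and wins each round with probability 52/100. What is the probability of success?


Gambler's ruin formula:
r = q/p = 0.4800/0.5200 = 0.9231
P(win) = (1 - r^i)/(1 - r^N)
= (1 - 0.9231^2)/(1 - 0.9231^5)
= 0.4485

0.4485


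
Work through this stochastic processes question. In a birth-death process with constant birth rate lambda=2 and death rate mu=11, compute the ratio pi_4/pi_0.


For birth-death process, pi_n/pi_0 = (lambda/mu)^n
= (2/11)^4
= 0.0011

0.0011


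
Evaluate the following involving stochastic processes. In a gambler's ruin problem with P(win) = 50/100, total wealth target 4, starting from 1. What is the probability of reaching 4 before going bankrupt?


p = 1/2: P(win) = i/N = 1/4
= 0.2500

0.2500


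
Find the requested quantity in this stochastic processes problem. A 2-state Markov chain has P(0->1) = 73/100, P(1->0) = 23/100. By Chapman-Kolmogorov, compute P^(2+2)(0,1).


P^4 = P^2 * P^2
Computing via matrix multiplication of the transition matrix.
Entry (0,1) of P^4 = 0.7604

0.7604


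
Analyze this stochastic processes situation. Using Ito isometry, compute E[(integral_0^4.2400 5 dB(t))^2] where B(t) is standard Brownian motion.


By Ito isometry: E[(int f dB)^2] = int f^2 dt
= 5^2 * 4.2400
= 25 * 4.2400 = 106.0000

106.0000


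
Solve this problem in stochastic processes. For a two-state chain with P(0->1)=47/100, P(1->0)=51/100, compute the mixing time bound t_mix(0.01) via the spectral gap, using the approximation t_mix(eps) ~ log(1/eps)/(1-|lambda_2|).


lambda_2 = |1 - p01 - p10| = |1 - 0.4700 - 0.5100| = 0.0200
t_mix ~ log(1/eps)/(1 - |lambda_2|)
= log(100)/(1 - 0.0200) = 4.6052/0.9800
= 4.6992

4.6992


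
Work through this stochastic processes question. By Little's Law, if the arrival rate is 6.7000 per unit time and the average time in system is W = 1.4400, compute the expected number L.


Little's Law: L = lambda * W
= 6.7000 * 1.4400
= 9.6480

9.6480


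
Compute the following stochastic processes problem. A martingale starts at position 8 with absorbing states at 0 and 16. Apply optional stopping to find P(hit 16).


By optional stopping theorem: E(M at tau) = M(0) = 8
P(hit 16)*16 + P(hit 0)*0 = 8
P(hit 16) = (8 - 0)/(16 - 0) = 1/2 = 0.5000

0.5000


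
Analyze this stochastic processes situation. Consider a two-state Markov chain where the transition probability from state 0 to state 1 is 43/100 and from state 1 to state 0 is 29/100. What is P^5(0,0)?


Computing P^5 by matrix multiplication.
P = [[0.5700, 0.4300], [0.2900, 0.7100]]
After raising P to the power 5:
P^5(0,0) = 0.4038

0.4038


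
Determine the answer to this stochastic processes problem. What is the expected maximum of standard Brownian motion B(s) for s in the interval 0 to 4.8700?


E(max B(s)) = sqrt(2t/pi)
= sqrt(2*4.8700/pi)
= sqrt(3.1003)
= 1.7608

1.7608


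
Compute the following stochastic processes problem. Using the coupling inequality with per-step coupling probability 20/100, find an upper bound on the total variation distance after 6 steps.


TV distance bound <= (1-delta)^n
= (1 - 0.2000)^6
= 0.8000^6
= 0.2621

0.2621


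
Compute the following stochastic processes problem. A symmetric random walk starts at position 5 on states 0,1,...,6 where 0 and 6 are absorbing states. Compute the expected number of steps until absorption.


For symmetric RW on 0,...,N with absorbing barriers, E(i) = i*(N-i)
E(5) = 5 * 1 = 5

5


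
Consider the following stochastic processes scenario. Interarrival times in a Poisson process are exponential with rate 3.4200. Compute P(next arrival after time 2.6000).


P(X > t) = exp(-lambda * t)
= exp(-3.4200 * 2.6000)
= exp(-8.8920) = 1.3748e-04

1.3748e-04


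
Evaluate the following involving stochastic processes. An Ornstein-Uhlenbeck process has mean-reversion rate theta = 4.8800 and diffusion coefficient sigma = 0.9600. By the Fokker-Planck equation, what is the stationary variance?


Stationary variance = sigma^2 / (2*theta)
= 0.9600^2 / (2*4.8800)
= 0.9216 / 9.7600
= 0.0944

0.0944
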